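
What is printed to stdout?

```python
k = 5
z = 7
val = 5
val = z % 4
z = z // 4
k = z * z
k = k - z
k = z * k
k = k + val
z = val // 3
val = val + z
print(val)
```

4

val = 7%4 = 3
z = 7//4 = 1
k = 1*1 = 1
k = 1-1 = 0
k = 1*0 = 0
k = 0+3 = 3
z = 3//3 = 1
val = 3+1 = 4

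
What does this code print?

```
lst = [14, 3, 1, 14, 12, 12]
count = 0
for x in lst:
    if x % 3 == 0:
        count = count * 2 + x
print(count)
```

48

x=14: not %3==0
x=3: %3==0, count = 0*2+3 = 3
x=1: not %3==0
x=14: not %3==0
x=12: %3==0, count = 3*2+12 = 18
x=12: %3==0, count = 18*2+12 = 48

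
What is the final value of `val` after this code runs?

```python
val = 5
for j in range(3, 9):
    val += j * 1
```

j=3: val = 5+3*1 = 8
j=4: val = 8+4*1 = 12
j=5: val = 12+5*1 = 17
j=6: val = 17+6*1 = 23
j=7: val = 23+7*1 = 30
j=8: val = 30+8*1 = 38

38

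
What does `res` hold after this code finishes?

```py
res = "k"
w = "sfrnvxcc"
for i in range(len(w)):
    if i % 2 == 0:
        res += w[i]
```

i=0: add 's' → 'ks'
i=1: skip
i=2: add 'r' → 'ksr'
i=3: skip
i=4: add 'v' → 'ksrv'
i=5: skip
i=6: add 'c' → 'ksrvc'
i=7: skip

'ksrvc'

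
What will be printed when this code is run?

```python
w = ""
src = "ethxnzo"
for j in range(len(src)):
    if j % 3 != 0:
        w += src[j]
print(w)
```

thnz

j=0: skip
j=1: add 't' → 't'
j=2: add 'h' → 'th'
j=3: skip
j=4: add 'n' → 'thn'
j=5: add 'z' → 'thnz'
j=6: skip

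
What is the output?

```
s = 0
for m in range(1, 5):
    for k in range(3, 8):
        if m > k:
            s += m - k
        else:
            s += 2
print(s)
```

m=1,k=3: not 1>3, s = 0+2 = 2
m=1,k=4: not 1>4, s = 2+2 = 4
m=1,k=5: not 1>5, s = 4+2 = 6
m=1,k=6: not 1>6, s = 6+2 = 8
m=1,k=7: not 1>7, s = 8+2 = 10
m=2,k=3: not 2>3, s = 10+2 = 12
m=2,k=4: not 2>4, s = 12+2 = 14
m=2,k=5: not 2>5, s = 14+2 = 16
m=2,k=6: not 2>6, s = 16+2 = 18
m=2,k=7: not 2>7, s = 18+2 = 20
m=3,k=3: not 3>3, s = 20+2 = 22
m=3,k=4: not 3>4, s = 22+2 = 24
m=3,k=5: not 3>5, s = 24+2 = 26
m=3,k=6: not 3>6, s = 26+2 = 28
m=3,k=7: not 3>7, s = 28+2 = 30
m=4,k=3: 4>3, s = 30+1 = 31
m=4,k=4: not 4>4, s = 31+2 = 33
m=4,k=5: not 4>5, s = 33+2 = 35
m=4,k=6: not 4>6, s = 35+2 = 37
m=4,k=7: not 4>7, s = 37+2 = 39

39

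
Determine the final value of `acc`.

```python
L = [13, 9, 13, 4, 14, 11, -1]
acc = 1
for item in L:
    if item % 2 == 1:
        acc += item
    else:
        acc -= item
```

28

item=13: odd, acc = 1+13 = 14
item=9: odd, acc = 14+9 = 23
item=13: odd, acc = 23+13 = 36
item=4: not odd, acc = 36-4 = 32
item=14: not odd, acc = 32-14 = 18
item=11: odd, acc = 18+11 = 29
item=-1: odd, acc = 29+(-1) = 28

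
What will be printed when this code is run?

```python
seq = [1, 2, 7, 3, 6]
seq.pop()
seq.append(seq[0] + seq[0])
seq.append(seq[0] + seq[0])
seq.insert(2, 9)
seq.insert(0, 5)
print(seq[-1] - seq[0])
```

-3

pop() removes 6 → [1, 2, 7, 3]
append seq[0]+seq[0] = 1+1 = 2 → [1, 2, 7, 3, 2]
append seq[0]+seq[0] = 1+1 = 2 → [1, 2, 7, 3, 2, 2]
insert 9 at 2 → [1, 2, 9, 7, 3, 2, 2]
insert 5 at 0 → [5, 1, 2, 9, 7, 3, 2, 2]
seq[-1]-seq[0] = 2-5 = -3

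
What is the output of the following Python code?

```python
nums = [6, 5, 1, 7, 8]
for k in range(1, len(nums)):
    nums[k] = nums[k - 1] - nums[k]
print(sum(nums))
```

-15

k=1: nums[1] = 6-5 = 1 → [6, 1, 1, 7, 8]
k=2: nums[2] = 1-1 = 0 → [6, 1, 0, 7, 8]
k=3: nums[3] = 0-7 = -7 → [6, 1, 0, -7, 8]
k=4: nums[4] = (-7)-8 = -15 → [6, 1, 0, -7, -15]
sum = -15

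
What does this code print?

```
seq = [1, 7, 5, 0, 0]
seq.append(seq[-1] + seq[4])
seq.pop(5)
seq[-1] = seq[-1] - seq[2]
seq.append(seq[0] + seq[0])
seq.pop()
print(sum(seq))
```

append seq[-1]+seq[4] = 0+0 = 0 → [1, 7, 5, 0, 0, 0]
pop(5) removes 0 → [1, 7, 5, 0, 0]
seq[-1] = seq[-1]-seq[2] = 0-5 = -5 → [1, 7, 5, 0, -5]
append seq[0]+seq[0] = 1+1 = 2 → [1, 7, 5, 0, -5, 2]
pop() removes 2 → [1, 7, 5, 0, -5]
sum = 8

8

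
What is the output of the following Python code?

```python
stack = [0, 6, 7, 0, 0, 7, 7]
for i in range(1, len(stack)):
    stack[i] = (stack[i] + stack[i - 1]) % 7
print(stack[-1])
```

6

i=1: stack[1] = (6+0)%7 = 6 → [0, 6, 7, 0, 0, 7, 7]
i=2: stack[2] = (7+6)%7 = 6 → [0, 6, 6, 0, 0, 7, 7]
i=3: stack[3] = (0+6)%7 = 6 → [0, 6, 6, 6, 0, 7, 7]
i=4: stack[4] = (0+6)%7 = 6 → [0, 6, 6, 6, 6, 7, 7]
i=5: stack[5] = (7+6)%7 = 6 → [0, 6, 6, 6, 6, 6, 7]
i=6: stack[6] = (7+6)%7 = 6 → [0, 6, 6, 6, 6, 6, 6]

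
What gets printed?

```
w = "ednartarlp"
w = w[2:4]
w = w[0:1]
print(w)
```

slice [2:4] → 'na'
slice [0:1] → 'n'

n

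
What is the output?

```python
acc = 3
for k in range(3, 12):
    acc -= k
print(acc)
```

k=3: acc = 3-3 = 0
k=4: acc = 0-4 = -4
k=5: acc = (-4)-5 = -9
k=6: acc = (-9)-6 = -15
k=7: acc = (-15)-7 = -22
k=8: acc = (-22)-8 = -30
k=9: acc = (-30)-9 = -39
k=10: acc = (-39)-10 = -49
k=11: acc = (-49)-11 = -60

-60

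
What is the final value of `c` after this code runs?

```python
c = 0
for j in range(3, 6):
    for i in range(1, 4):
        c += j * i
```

72

j=3,i=1: c = 0+3 = 3
j=3,i=2: c = 3+6 = 9
j=3,i=3: c = 9+9 = 18
j=4,i=1: c = 18+4 = 22
j=4,i=2: c = 22+8 = 30
j=4,i=3: c = 30+12 = 42
j=5,i=1: c = 42+5 = 47
j=5,i=2: c = 47+10 = 57
j=5,i=3: c = 57+15 = 72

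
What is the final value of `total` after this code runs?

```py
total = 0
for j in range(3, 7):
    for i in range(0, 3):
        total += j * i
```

54

j=3,i=0: total = 0+0 = 0
j=3,i=1: total = 0+3 = 3
j=3,i=2: total = 3+6 = 9
j=4,i=0: total = 9+0 = 9
j=4,i=1: total = 9+4 = 13
j=4,i=2: total = 13+8 = 21
j=5,i=0: total = 21+0 = 21
j=5,i=1: total = 21+5 = 26
j=5,i=2: total = 26+10 = 36
j=6,i=0: total = 36+0 = 36
j=6,i=1: total = 36+6 = 42
j=6,i=2: total = 42+12 = 54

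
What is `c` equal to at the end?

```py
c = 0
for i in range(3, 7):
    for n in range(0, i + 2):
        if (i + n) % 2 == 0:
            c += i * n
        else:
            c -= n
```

110

i=3,n=0: odd sum, c = 0-0 = 0
i=3,n=1: even sum, c = 0+3 = 3
i=3,n=2: odd sum, c = 3-2 = 1
i=3,n=3: even sum, c = 1+9 = 10
i=3,n=4: odd sum, c = 10-4 = 6
i=4,n=0: even sum, c = 6+0 = 6
i=4,n=1: odd sum, c = 6-1 = 5
i=4,n=2: even sum, c = 5+8 = 13
i=4,n=3: odd sum, c = 13-3 = 10
i=4,n=4: even sum, c = 10+16 = 26
i=4,n=5: odd sum, c = 26-5 = 21
i=5,n=0: odd sum, c = 21-0 = 21
i=5,n=1: even sum, c = 21+5 = 26
i=5,n=2: odd sum, c = 26-2 = 24
i=5,n=3: even sum, c = 24+15 = 39
i=5,n=4: odd sum, c = 39-4 = 35
i=5,n=5: even sum, c = 35+25 = 60
i=5,n=6: odd sum, c = 60-6 = 54
i=6,n=0: even sum, c = 54+0 = 54
i=6,n=1: odd sum, c = 54-1 = 53
i=6,n=2: even sum, c = 53+12 = 65
i=6,n=3: odd sum, c = 65-3 = 62
i=6,n=4: even sum, c = 62+24 = 86
i=6,n=5: odd sum, c = 86-5 = 81
i=6,n=6: even sum, c = 81+36 = 117
i=6,n=7: odd sum, c = 117-7 = 110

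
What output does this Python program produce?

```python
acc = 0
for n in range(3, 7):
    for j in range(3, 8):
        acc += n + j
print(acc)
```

190

n=3,j=3: acc = 0+6 = 6
n=3,j=4: acc = 6+7 = 13
n=3,j=5: acc = 13+8 = 21
n=3,j=6: acc = 21+9 = 30
n=3,j=7: acc = 30+10 = 40
n=4,j=3: acc = 40+7 = 47
n=4,j=4: acc = 47+8 = 55
n=4,j=5: acc = 55+9 = 64
n=4,j=6: acc = 64+10 = 74
n=4,j=7: acc = 74+11 = 85
n=5,j=3: acc = 85+8 = 93
n=5,j=4: acc = 93+9 = 102
n=5,j=5: acc = 102+10 = 112
n=5,j=6: acc = 112+11 = 123
n=5,j=7: acc = 123+12 = 135
n=6,j=3: acc = 135+9 = 144
n=6,j=4: acc = 144+10 = 154
n=6,j=5: acc = 154+11 = 165
n=6,j=6: acc = 165+12 = 177
n=6,j=7: acc = 177+13 = 190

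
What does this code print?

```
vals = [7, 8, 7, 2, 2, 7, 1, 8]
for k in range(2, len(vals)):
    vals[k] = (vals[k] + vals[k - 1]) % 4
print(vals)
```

[7, 8, 3, 1, 3, 2, 3, 3]

k=2: vals[2] = (7+8)%4 = 3 → [7, 8, 3, 2, 2, 7, 1, 8]
k=3: vals[3] = (2+3)%4 = 1 → [7, 8, 3, 1, 2, 7, 1, 8]
k=4: vals[4] = (2+1)%4 = 3 → [7, 8, 3, 1, 3, 7, 1, 8]
k=5: vals[5] = (7+3)%4 = 2 → [7, 8, 3, 1, 3, 2, 1, 8]
k=6: vals[6] = (1+2)%4 = 3 → [7, 8, 3, 1, 3, 2, 3, 8]
k=7: vals[7] = (8+3)%4 = 3 → [7, 8, 3, 1, 3, 2, 3, 3]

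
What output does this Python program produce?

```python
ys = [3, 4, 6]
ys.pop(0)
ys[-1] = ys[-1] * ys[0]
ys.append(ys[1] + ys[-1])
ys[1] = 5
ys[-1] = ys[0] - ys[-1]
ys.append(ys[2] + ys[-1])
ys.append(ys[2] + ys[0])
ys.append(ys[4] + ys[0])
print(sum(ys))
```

-199

pop(0) removes 3 → [4, 6]
ys[-1] = ys[-1]*ys[0] = 6*4 = 24 → [4, 24]
append ys[1]+ys[-1] = 24+24 = 48 → [4, 24, 48]
ys[1] = 5 → [4, 5, 48]
ys[-1] = ys[0]-ys[-1] = 4-48 = -44 → [4, 5, -44]
append ys[2]+ys[-1] = (-44)+(-44) = -88 → [4, 5, -44, -88]
append ys[2]+ys[0] = (-44)+4 = -40 → [4, 5, -44, -88, -40]
append ys[4]+ys[0] = (-40)+4 = -36 → [4, 5, -44, -88, -40, -36]
sum = -199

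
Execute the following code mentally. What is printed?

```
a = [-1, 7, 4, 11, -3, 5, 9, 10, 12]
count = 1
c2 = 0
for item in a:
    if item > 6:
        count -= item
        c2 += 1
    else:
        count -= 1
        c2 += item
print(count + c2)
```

-42

item=-1: not >6, count = 1-1 = 0; c2=-1
item=7: >6, count = 0-7 = -7; c2=0
item=4: not >6, count = (-7)-1 = -8; c2=4
item=11: >6, count = (-8)-11 = -19; c2=5
item=-3: not >6, count = (-19)-1 = -20; c2=2
item=5: not >6, count = (-20)-1 = -21; c2=7
item=9: >6, count = (-21)-9 = -30; c2=8
item=10: >6, count = (-30)-10 = -40; c2=9
item=12: >6, count = (-40)-12 = -52; c2=10
count+c2 = (-52)+10 = -42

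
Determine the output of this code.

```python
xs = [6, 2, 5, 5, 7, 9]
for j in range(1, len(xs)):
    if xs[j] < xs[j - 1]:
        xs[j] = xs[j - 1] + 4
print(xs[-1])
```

j=1: 2<6, xs[1] = 6+4 = 10 → [6, 10, 5, 5, 7, 9]
j=2: 5<10, xs[2] = 10+4 = 14 → [6, 10, 14, 5, 7, 9]
j=3: 5<14, xs[3] = 14+4 = 18 → [6, 10, 14, 18, 7, 9]
j=4: 7<18, xs[4] = 18+4 = 22 → [6, 10, 14, 18, 22, 9]
j=5: 9<22, xs[5] = 22+4 = 26 → [6, 10, 14, 18, 22, 26]

26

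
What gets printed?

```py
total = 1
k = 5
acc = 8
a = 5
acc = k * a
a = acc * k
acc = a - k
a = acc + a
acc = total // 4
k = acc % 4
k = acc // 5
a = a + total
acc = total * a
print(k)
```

0

acc = 5*5 = 25
a = 25*5 = 125
acc = 125-5 = 120
a = 120+125 = 245
acc = 1//4 = 0
k = 0%4 = 0
k = 0//5 = 0
a = 245+1 = 246
acc = 1*246 = 246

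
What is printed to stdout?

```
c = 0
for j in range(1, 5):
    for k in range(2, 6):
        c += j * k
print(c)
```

j=1,k=2: c = 0+2 = 2
j=1,k=3: c = 2+3 = 5
j=1,k=4: c = 5+4 = 9
j=1,k=5: c = 9+5 = 14
j=2,k=2: c = 14+4 = 18
j=2,k=3: c = 18+6 = 24
j=2,k=4: c = 24+8 = 32
j=2,k=5: c = 32+10 = 42
j=3,k=2: c = 42+6 = 48
j=3,k=3: c = 48+9 = 57
j=3,k=4: c = 57+12 = 69
j=3,k=5: c = 69+15 = 84
j=4,k=2: c = 84+8 = 92
j=4,k=3: c = 92+12 = 104
j=4,k=4: c = 104+16 = 120
j=4,k=5: c = 120+20 = 140

140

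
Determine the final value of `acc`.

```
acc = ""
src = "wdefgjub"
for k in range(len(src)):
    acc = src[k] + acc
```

k=0: prepend 'w' → 'w'
k=1: prepend 'd' → 'dw'
k=2: prepend 'e' → 'edw'
k=3: prepend 'f' → 'fedw'
k=4: prepend 'g' → 'gfedw'
k=5: prepend 'j' → 'jgfedw'
k=6: prepend 'u' → 'ujgfedw'
k=7: prepend 'b' → 'bujgfedw'

'bujgfedw'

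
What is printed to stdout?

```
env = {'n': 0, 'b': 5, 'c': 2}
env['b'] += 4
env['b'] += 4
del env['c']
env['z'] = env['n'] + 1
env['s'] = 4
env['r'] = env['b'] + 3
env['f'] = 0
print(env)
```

env['b'] = 5+4 = 9 → {'n': 0, 'b': 9, 'c': 2}
env['b'] = 9+4 = 13 → {'n': 0, 'b': 13, 'c': 2}
del 'c' → {'n': 0, 'b': 13}
env['z'] = env['n']+1 = 1 → {'n': 0, 'b': 13, 'z': 1}
env['s'] = 4 → {'n': 0, 'b': 13, 'z': 1, 's': 4}
env['r'] = env['b']+3 = 16 → {'n': 0, 'b': 13, 'z': 1, 's': 4, 'r': 16}
env['f'] = 0 → {'n': 0, 'b': 13, 'z': 1, 's': 4, 'r': 16, 'f': 0}

{'n': 0, 'b': 13, 'z': 1, 's': 4, 'r': 16, 'f': 0}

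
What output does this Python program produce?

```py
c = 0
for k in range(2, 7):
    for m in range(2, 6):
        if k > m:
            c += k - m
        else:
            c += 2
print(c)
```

40

k=2,m=2: not 2>2, c = 0+2 = 2
k=2,m=3: not 2>3, c = 2+2 = 4
k=2,m=4: not 2>4, c = 4+2 = 6
k=2,m=5: not 2>5, c = 6+2 = 8
k=3,m=2: 3>2, c = 8+1 = 9
k=3,m=3: not 3>3, c = 9+2 = 11
k=3,m=4: not 3>4, c = 11+2 = 13
k=3,m=5: not 3>5, c = 13+2 = 15
k=4,m=2: 4>2, c = 15+2 = 17
k=4,m=3: 4>3, c = 17+1 = 18
k=4,m=4: not 4>4, c = 18+2 = 20
k=4,m=5: not 4>5, c = 20+2 = 22
k=5,m=2: 5>2, c = 22+3 = 25
k=5,m=3: 5>3, c = 25+2 = 27
k=5,m=4: 5>4, c = 27+1 = 28
k=5,m=5: not 5>5, c = 28+2 = 30
k=6,m=2: 6>2, c = 30+4 = 34
k=6,m=3: 6>3, c = 34+3 = 37
k=6,m=4: 6>4, c = 37+2 = 39
k=6,m=5: 6>5, c = 39+1 = 40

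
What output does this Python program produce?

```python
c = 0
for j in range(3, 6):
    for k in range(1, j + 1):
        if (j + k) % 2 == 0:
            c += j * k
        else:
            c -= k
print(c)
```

j=3,k=1: even sum, c = 0+3 = 3
j=3,k=2: odd sum, c = 3-2 = 1
j=3,k=3: even sum, c = 1+9 = 10
j=4,k=1: odd sum, c = 10-1 = 9
j=4,k=2: even sum, c = 9+8 = 17
j=4,k=3: odd sum, c = 17-3 = 14
j=4,k=4: even sum, c = 14+16 = 30
j=5,k=1: even sum, c = 30+5 = 35
j=5,k=2: odd sum, c = 35-2 = 33
j=5,k=3: even sum, c = 33+15 = 48
j=5,k=4: odd sum, c = 48-4 = 44
j=5,k=5: even sum, c = 44+25 = 69

69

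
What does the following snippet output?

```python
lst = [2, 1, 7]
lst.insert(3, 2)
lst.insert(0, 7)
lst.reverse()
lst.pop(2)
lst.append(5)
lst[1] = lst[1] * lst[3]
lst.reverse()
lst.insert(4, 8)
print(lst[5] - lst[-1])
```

0

insert 2 at 3 → [2, 1, 7, 2]
insert 7 at 0 → [7, 2, 1, 7, 2]
reverse → [2, 7, 1, 2, 7]
pop(2) removes 1 → [2, 7, 2, 7]
append 5 → [2, 7, 2, 7, 5]
lst[1] = lst[1]*lst[3] = 7*7 = 49 → [2, 49, 2, 7, 5]
reverse → [5, 7, 2, 49, 2]
insert 8 at 4 → [5, 7, 2, 49, 8, 2]
lst[5]-lst[-1] = 2-2 = 0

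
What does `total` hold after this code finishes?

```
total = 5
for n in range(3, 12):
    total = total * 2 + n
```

4595

n=3: total = 5*2+3 = 13
n=4: total = 13*2+4 = 30
n=5: total = 30*2+5 = 65
n=6: total = 65*2+6 = 136
n=7: total = 136*2+7 = 279
n=8: total = 279*2+8 = 566
n=9: total = 566*2+9 = 1141
n=10: total = 1141*2+10 = 2292
n=11: total = 2292*2+11 = 4595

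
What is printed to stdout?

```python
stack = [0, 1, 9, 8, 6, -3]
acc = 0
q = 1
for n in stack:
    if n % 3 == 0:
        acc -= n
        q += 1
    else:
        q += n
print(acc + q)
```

n=0: %3==0, acc = 0-0 = 0; q=2
n=1: not %3==0; q=3
n=9: %3==0, acc = 0-9 = -9; q=4
n=8: not %3==0; q=12
n=6: %3==0, acc = (-9)-6 = -15; q=13
n=-3: %3==0, acc = (-15)-(-3) = -12; q=14
acc+q = (-12)+14 = 2

2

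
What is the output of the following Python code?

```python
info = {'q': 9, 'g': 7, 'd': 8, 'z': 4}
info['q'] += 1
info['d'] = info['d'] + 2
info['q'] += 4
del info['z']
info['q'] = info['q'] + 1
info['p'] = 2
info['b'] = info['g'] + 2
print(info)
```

info['q'] = 9+1 = 10 → {'q': 10, 'g': 7, 'd': 8, 'z': 4}
info['d'] = info['d']+2 = 10 → {'q': 10, 'g': 7, 'd': 10, 'z': 4}
info['q'] = 10+4 = 14 → {'q': 14, 'g': 7, 'd': 10, 'z': 4}
del 'z' → {'q': 14, 'g': 7, 'd': 10}
info['q'] = info['q']+1 = 15 → {'q': 15, 'g': 7, 'd': 10}
info['p'] = 2 → {'q': 15, 'g': 7, 'd': 10, 'p': 2}
info['b'] = info['g']+2 = 9 → {'q': 15, 'g': 7, 'd': 10, 'p': 2, 'b': 9}

{'q': 15, 'g': 7, 'd': 10, 'p': 2, 'b': 9}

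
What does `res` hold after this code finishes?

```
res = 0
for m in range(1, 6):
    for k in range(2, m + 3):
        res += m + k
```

145

m=1,k=2: res = 0+3 = 3
m=1,k=3: res = 3+4 = 7
m=2,k=2: res = 7+4 = 11
m=2,k=3: res = 11+5 = 16
m=2,k=4: res = 16+6 = 22
m=3,k=2: res = 22+5 = 27
m=3,k=3: res = 27+6 = 33
m=3,k=4: res = 33+7 = 40
m=3,k=5: res = 40+8 = 48
m=4,k=2: res = 48+6 = 54
m=4,k=3: res = 54+7 = 61
m=4,k=4: res = 61+8 = 69
m=4,k=5: res = 69+9 = 78
m=4,k=6: res = 78+10 = 88
m=5,k=2: res = 88+7 = 95
m=5,k=3: res = 95+8 = 103
m=5,k=4: res = 103+9 = 112
m=5,k=5: res = 112+10 = 122
m=5,k=6: res = 122+11 = 133
m=5,k=7: res = 133+12 = 145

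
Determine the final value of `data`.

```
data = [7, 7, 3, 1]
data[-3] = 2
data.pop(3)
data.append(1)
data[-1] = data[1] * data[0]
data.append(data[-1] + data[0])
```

data[-3] = 2 → [7, 2, 3, 1]
pop(3) removes 1 → [7, 2, 3]
append 1 → [7, 2, 3, 1]
data[-1] = data[1]*data[0] = 2*7 = 14 → [7, 2, 3, 14]
append data[-1]+data[0] = 14+7 = 21 → [7, 2, 3, 14, 21]

[7, 2, 3, 14, 21]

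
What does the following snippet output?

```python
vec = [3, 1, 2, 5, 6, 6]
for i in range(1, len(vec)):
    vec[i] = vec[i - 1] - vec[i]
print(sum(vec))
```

-28

i=1: vec[1] = 3-1 = 2 → [3, 2, 2, 5, 6, 6]
i=2: vec[2] = 2-2 = 0 → [3, 2, 0, 5, 6, 6]
i=3: vec[3] = 0-5 = -5 → [3, 2, 0, -5, 6, 6]
i=4: vec[4] = (-5)-6 = -11 → [3, 2, 0, -5, -11, 6]
i=5: vec[5] = (-11)-6 = -17 → [3, 2, 0, -5, -11, -17]
sum = -28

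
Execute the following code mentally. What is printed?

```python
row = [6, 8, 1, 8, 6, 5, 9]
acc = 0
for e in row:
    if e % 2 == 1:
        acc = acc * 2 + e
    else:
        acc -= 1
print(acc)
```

-1

e=6: not odd, acc = 0-1 = -1
e=8: not odd, acc = (-1)-1 = -2
e=1: odd, acc = (-2)*2+1 = -3
e=8: not odd, acc = (-3)-1 = -4
e=6: not odd, acc = (-4)-1 = -5
e=5: odd, acc = (-5)*2+5 = -5
e=9: odd, acc = (-5)*2+9 = -1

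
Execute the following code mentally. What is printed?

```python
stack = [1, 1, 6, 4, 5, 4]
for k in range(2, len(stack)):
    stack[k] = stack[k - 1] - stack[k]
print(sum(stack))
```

-44

k=2: stack[2] = 1-6 = -5 → [1, 1, -5, 4, 5, 4]
k=3: stack[3] = (-5)-4 = -9 → [1, 1, -5, -9, 5, 4]
k=4: stack[4] = (-9)-5 = -14 → [1, 1, -5, -9, -14, 4]
k=5: stack[5] = (-14)-4 = -18 → [1, 1, -5, -9, -14, -18]
sum = -44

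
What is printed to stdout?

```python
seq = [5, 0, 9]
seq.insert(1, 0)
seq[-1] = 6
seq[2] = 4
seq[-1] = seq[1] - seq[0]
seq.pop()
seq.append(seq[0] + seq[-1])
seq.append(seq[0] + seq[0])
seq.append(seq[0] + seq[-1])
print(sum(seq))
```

insert 0 at 1 → [5, 0, 0, 9]
seq[-1] = 6 → [5, 0, 0, 6]
seq[2] = 4 → [5, 0, 4, 6]
seq[-1] = seq[1]-seq[0] = 0-5 = -5 → [5, 0, 4, -5]
pop() removes -5 → [5, 0, 4]
append seq[0]+seq[-1] = 5+4 = 9 → [5, 0, 4, 9]
append seq[0]+seq[0] = 5+5 = 10 → [5, 0, 4, 9, 10]
append seq[0]+seq[-1] = 5+10 = 15 → [5, 0, 4, 9, 10, 15]
sum = 43

43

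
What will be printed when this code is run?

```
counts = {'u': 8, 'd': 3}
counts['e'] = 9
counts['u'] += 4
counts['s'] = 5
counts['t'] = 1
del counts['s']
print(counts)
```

{'u': 12, 'd': 3, 'e': 9, 't': 1}

counts['e'] = 9 → {'u': 8, 'd': 3, 'e': 9}
counts['u'] = 8+4 = 12 → {'u': 12, 'd': 3, 'e': 9}
counts['s'] = 5 → {'u': 12, 'd': 3, 'e': 9, 's': 5}
counts['t'] = 1 → {'u': 12, 'd': 3, 'e': 9, 's': 5, 't': 1}
del 's' → {'u': 12, 'd': 3, 'e': 9, 't': 1}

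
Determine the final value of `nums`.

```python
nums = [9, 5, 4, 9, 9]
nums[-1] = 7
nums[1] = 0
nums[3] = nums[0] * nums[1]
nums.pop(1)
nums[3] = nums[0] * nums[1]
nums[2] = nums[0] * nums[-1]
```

[9, 4, 324, 36]

nums[-1] = 7 → [9, 5, 4, 9, 7]
nums[1] = 0 → [9, 0, 4, 9, 7]
nums[3] = nums[0]*nums[1] = 9*0 = 0 → [9, 0, 4, 0, 7]
pop(1) removes 0 → [9, 4, 0, 7]
nums[3] = nums[0]*nums[1] = 9*4 = 36 → [9, 4, 0, 36]
nums[2] = nums[0]*nums[-1] = 9*36 = 324 → [9, 4, 324, 36]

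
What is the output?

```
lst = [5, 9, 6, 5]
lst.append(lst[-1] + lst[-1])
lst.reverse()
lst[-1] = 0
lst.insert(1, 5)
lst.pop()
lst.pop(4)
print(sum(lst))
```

26

append lst[-1]+lst[-1] = 5+5 = 10 → [5, 9, 6, 5, 10]
reverse → [10, 5, 6, 9, 5]
lst[-1] = 0 → [10, 5, 6, 9, 0]
insert 5 at 1 → [10, 5, 5, 6, 9, 0]
pop() removes 0 → [10, 5, 5, 6, 9]
pop(4) removes 9 → [10, 5, 5, 6]
sum = 26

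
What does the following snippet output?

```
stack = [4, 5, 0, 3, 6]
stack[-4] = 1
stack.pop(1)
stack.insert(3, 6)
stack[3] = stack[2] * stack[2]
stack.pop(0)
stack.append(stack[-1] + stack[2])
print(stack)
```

stack[-4] = 1 → [4, 1, 0, 3, 6]
pop(1) removes 1 → [4, 0, 3, 6]
insert 6 at 3 → [4, 0, 3, 6, 6]
stack[3] = stack[2]*stack[2] = 3*3 = 9 → [4, 0, 3, 9, 6]
pop(0) removes 4 → [0, 3, 9, 6]
append stack[-1]+stack[2] = 6+9 = 15 → [0, 3, 9, 6, 15]

[0, 3, 9, 6, 15]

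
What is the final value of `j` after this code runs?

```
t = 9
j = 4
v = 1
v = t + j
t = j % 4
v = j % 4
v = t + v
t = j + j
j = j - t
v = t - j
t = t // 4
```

v = 9+4 = 13
t = 4%4 = 0
v = 4%4 = 0
v = 0+0 = 0
t = 4+4 = 8
j = 4-8 = -4
v = 8-(-4) = 12
t = 8//4 = 2

-4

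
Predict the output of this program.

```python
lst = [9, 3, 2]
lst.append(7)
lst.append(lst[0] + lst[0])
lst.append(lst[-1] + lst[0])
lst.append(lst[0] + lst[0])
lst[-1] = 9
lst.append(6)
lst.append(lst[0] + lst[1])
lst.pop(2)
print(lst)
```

[9, 3, 7, 18, 27, 9, 6, 12]

append 7 → [9, 3, 2, 7]
append lst[0]+lst[0] = 9+9 = 18 → [9, 3, 2, 7, 18]
append lst[-1]+lst[0] = 18+9 = 27 → [9, 3, 2, 7, 18, 27]
append lst[0]+lst[0] = 9+9 = 18 → [9, 3, 2, 7, 18, 27, 18]
lst[-1] = 9 → [9, 3, 2, 7, 18, 27, 9]
append 6 → [9, 3, 2, 7, 18, 27, 9, 6]
append lst[0]+lst[1] = 9+3 = 12 → [9, 3, 2, 7, 18, 27, 9, 6, 12]
pop(2) removes 2 → [9, 3, 7, 18, 27, 9, 6, 12]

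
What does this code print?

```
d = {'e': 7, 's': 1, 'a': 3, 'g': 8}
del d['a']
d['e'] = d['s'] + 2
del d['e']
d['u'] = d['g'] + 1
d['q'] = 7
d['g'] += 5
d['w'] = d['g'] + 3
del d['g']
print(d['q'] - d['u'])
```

-2

del 'a' → {'e': 7, 's': 1, 'g': 8}
d['e'] = d['s']+2 = 3 → {'e': 3, 's': 1, 'g': 8}
del 'e' → {'s': 1, 'g': 8}
d['u'] = d['g']+1 = 9 → {'s': 1, 'g': 8, 'u': 9}
d['q'] = 7 → {'s': 1, 'g': 8, 'u': 9, 'q': 7}
d['g'] = 8+5 = 13 → {'s': 1, 'g': 13, 'u': 9, 'q': 7}
d['w'] = d['g']+3 = 16 → {'s': 1, 'g': 13, 'u': 9, 'q': 7, 'w': 16}
del 'g' → {'s': 1, 'u': 9, 'q': 7, 'w': 16}
d['q']-d['u'] = 7-9 = -2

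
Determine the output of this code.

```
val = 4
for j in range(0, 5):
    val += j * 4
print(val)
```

j=0: val = 4+0*4 = 4
j=1: val = 4+1*4 = 8
j=2: val = 8+2*4 = 16
j=3: val = 16+3*4 = 28
j=4: val = 28+4*4 = 44

44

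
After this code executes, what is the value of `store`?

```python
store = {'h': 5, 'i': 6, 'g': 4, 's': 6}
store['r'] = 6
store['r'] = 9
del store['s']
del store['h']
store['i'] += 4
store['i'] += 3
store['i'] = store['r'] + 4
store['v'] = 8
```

{'i': 13, 'g': 4, 'r': 9, 'v': 8}

store['r'] = 6 → {'h': 5, 'i': 6, 'g': 4, 's': 6, 'r': 6}
store['r'] = 9 → {'h': 5, 'i': 6, 'g': 4, 's': 6, 'r': 9}
del 's' → {'h': 5, 'i': 6, 'g': 4, 'r': 9}
del 'h' → {'i': 6, 'g': 4, 'r': 9}
store['i'] = 6+4 = 10 → {'i': 10, 'g': 4, 'r': 9}
store['i'] = 10+3 = 13 → {'i': 13, 'g': 4, 'r': 9}
store['i'] = store['r']+4 = 13 → {'i': 13, 'g': 4, 'r': 9}
store['v'] = 8 → {'i': 13, 'g': 4, 'r': 9, 'v': 8}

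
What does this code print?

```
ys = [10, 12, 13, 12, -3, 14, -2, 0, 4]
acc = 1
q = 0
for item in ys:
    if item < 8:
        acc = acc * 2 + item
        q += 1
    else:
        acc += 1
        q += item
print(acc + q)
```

125

item=10: not <8, acc = 1+1 = 2; q=10
item=12: not <8, acc = 2+1 = 3; q=22
item=13: not <8, acc = 3+1 = 4; q=35
item=12: not <8, acc = 4+1 = 5; q=47
item=-3: <8, acc = 5*2+(-3) = 7; q=48
item=14: not <8, acc = 7+1 = 8; q=62
item=-2: <8, acc = 8*2+(-2) = 14; q=63
item=0: <8, acc = 14*2+0 = 28; q=64
item=4: <8, acc = 28*2+4 = 60; q=65
acc+q = 60+65 = 125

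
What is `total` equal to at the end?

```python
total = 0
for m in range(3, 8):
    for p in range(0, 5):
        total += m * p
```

m=3,p=0: total = 0+0 = 0
m=3,p=1: total = 0+3 = 3
m=3,p=2: total = 3+6 = 9
m=3,p=3: total = 9+9 = 18
m=3,p=4: total = 18+12 = 30
m=4,p=0: total = 30+0 = 30
m=4,p=1: total = 30+4 = 34
m=4,p=2: total = 34+8 = 42
m=4,p=3: total = 42+12 = 54
m=4,p=4: total = 54+16 = 70
m=5,p=0: total = 70+0 = 70
m=5,p=1: total = 70+5 = 75
m=5,p=2: total = 75+10 = 85
m=5,p=3: total = 85+15 = 100
m=5,p=4: total = 100+20 = 120
m=6,p=0: total = 120+0 = 120
m=6,p=1: total = 120+6 = 126
m=6,p=2: total = 126+12 = 138
m=6,p=3: total = 138+18 = 156
m=6,p=4: total = 156+24 = 180
m=7,p=0: total = 180+0 = 180
m=7,p=1: total = 180+7 = 187
m=7,p=2: total = 187+14 = 201
m=7,p=3: total = 201+21 = 222
m=7,p=4: total = 222+28 = 250

250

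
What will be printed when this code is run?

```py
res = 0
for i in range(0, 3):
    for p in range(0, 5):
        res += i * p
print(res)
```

i=0,p=0: res = 0+0 = 0
i=0,p=1: res = 0+0 = 0
i=0,p=2: res = 0+0 = 0
i=0,p=3: res = 0+0 = 0
i=0,p=4: res = 0+0 = 0
i=1,p=0: res = 0+0 = 0
i=1,p=1: res = 0+1 = 1
i=1,p=2: res = 1+2 = 3
i=1,p=3: res = 3+3 = 6
i=1,p=4: res = 6+4 = 10
i=2,p=0: res = 10+0 = 10
i=2,p=1: res = 10+2 = 12
i=2,p=2: res = 12+4 = 16
i=2,p=3: res = 16+6 = 22
i=2,p=4: res = 22+8 = 30

30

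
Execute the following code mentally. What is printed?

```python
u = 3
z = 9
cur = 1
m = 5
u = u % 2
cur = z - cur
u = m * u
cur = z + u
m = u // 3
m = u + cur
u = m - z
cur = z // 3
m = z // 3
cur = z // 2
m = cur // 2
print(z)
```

9

u = 3%2 = 1
cur = 9-1 = 8
u = 5*1 = 5
cur = 9+5 = 14
m = 5//3 = 1
m = 5+14 = 19
u = 19-9 = 10
cur = 9//3 = 3
m = 9//3 = 3
cur = 9//2 = 4
m = 4//2 = 2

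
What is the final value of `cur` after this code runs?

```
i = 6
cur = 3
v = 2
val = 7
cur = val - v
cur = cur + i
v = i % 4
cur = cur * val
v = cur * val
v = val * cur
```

77

cur = 7-2 = 5
cur = 5+6 = 11
v = 6%4 = 2
cur = 11*7 = 77
v = 77*7 = 539
v = 7*77 = 539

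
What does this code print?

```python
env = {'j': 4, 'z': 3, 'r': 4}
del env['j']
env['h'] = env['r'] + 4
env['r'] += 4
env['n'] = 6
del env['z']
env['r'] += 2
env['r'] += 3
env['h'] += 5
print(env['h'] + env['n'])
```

del 'j' → {'z': 3, 'r': 4}
env['h'] = env['r']+4 = 8 → {'z': 3, 'r': 4, 'h': 8}
env['r'] = 4+4 = 8 → {'z': 3, 'r': 8, 'h': 8}
env['n'] = 6 → {'z': 3, 'r': 8, 'h': 8, 'n': 6}
del 'z' → {'r': 8, 'h': 8, 'n': 6}
env['r'] = 8+2 = 10 → {'r': 10, 'h': 8, 'n': 6}
env['r'] = 10+3 = 13 → {'r': 13, 'h': 8, 'n': 6}
env['h'] = 8+5 = 13 → {'r': 13, 'h': 13, 'n': 6}
env['h']+env['n'] = 13+6 = 19

19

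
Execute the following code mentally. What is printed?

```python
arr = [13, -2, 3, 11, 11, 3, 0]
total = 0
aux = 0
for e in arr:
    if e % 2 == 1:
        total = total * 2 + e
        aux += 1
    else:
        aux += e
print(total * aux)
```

e=13: odd, total = 0*2+13 = 13; aux=1
e=-2: not odd; aux=-1
e=3: odd, total = 13*2+3 = 29; aux=0
e=11: odd, total = 29*2+11 = 69; aux=1
e=11: odd, total = 69*2+11 = 149; aux=2
e=3: odd, total = 149*2+3 = 301; aux=3
e=0: not odd; aux=3
total*aux = 301*3 = 903

903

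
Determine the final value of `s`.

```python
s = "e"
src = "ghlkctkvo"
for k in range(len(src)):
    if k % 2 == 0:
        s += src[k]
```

'eglcko'

k=0: add 'g' → 'eg'
k=1: skip
k=2: add 'l' → 'egl'
k=3: skip
k=4: add 'c' → 'eglc'
k=5: skip
k=6: add 'k' → 'eglck'
k=7: skip
k=8: add 'o' → 'eglcko'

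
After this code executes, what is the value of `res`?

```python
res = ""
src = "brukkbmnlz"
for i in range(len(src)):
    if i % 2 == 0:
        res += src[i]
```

i=0: add 'b' → 'b'
i=1: skip
i=2: add 'u' → 'bu'
i=3: skip
i=4: add 'k' → 'buk'
i=5: skip
i=6: add 'm' → 'bukm'
i=7: skip
i=8: add 'l' → 'bukml'
i=9: skip

'bukml'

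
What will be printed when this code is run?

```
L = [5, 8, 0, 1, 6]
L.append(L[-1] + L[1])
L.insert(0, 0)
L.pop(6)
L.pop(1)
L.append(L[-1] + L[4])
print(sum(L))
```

27

append L[-1]+L[1] = 6+8 = 14 → [5, 8, 0, 1, 6, 14]
insert 0 at 0 → [0, 5, 8, 0, 1, 6, 14]
pop(6) removes 14 → [0, 5, 8, 0, 1, 6]
pop(1) removes 5 → [0, 8, 0, 1, 6]
append L[-1]+L[4] = 6+6 = 12 → [0, 8, 0, 1, 6, 12]
sum = 27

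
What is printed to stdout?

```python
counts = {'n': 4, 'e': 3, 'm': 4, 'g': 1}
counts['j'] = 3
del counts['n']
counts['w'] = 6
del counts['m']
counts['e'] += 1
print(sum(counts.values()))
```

counts['j'] = 3 → {'n': 4, 'e': 3, 'm': 4, 'g': 1, 'j': 3}
del 'n' → {'e': 3, 'm': 4, 'g': 1, 'j': 3}
counts['w'] = 6 → {'e': 3, 'm': 4, 'g': 1, 'j': 3, 'w': 6}
del 'm' → {'e': 3, 'g': 1, 'j': 3, 'w': 6}
counts['e'] = 3+1 = 4 → {'e': 4, 'g': 1, 'j': 3, 'w': 6}
sum of values = 14

14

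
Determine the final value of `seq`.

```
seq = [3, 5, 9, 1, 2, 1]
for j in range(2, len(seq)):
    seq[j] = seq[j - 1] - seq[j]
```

[3, 5, -4, -5, -7, -8]

j=2: seq[2] = 5-9 = -4 → [3, 5, -4, 1, 2, 1]
j=3: seq[3] = (-4)-1 = -5 → [3, 5, -4, -5, 2, 1]
j=4: seq[4] = (-5)-2 = -7 → [3, 5, -4, -5, -7, 1]
j=5: seq[5] = (-7)-1 = -8 → [3, 5, -4, -5, -7, -8]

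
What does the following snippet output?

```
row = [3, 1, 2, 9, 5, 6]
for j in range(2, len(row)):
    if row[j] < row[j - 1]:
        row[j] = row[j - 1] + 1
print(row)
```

[3, 1, 2, 9, 10, 11]

j=2: 2>=1, unchanged → [3, 1, 2, 9, 5, 6]
j=3: 9>=2, unchanged → [3, 1, 2, 9, 5, 6]
j=4: 5<9, row[4] = 9+1 = 10 → [3, 1, 2, 9, 10, 6]
j=5: 6<10, row[5] = 10+1 = 11 → [3, 1, 2, 9, 10, 11]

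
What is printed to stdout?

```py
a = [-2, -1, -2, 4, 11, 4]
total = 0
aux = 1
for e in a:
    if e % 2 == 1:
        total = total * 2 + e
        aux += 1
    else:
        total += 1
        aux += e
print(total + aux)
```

e=-2: not odd, total = 0+1 = 1; aux=-1
e=-1: odd, total = 1*2+(-1) = 1; aux=0
e=-2: not odd, total = 1+1 = 2; aux=-2
e=4: not odd, total = 2+1 = 3; aux=2
e=11: odd, total = 3*2+11 = 17; aux=3
e=4: not odd, total = 17+1 = 18; aux=7
total+aux = 18+7 = 25

25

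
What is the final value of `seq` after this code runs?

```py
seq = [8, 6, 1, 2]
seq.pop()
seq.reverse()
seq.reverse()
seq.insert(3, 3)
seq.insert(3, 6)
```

pop() removes 2 → [8, 6, 1]
reverse → [1, 6, 8]
reverse → [8, 6, 1]
insert 3 at 3 → [8, 6, 1, 3]
insert 6 at 3 → [8, 6, 1, 6, 3]

[8, 6, 1, 6, 3]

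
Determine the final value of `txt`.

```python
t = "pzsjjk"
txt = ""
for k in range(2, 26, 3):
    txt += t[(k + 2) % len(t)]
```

k=2: add t[4]='j' → 'j'
k=5: add t[1]='z' → 'jz'
k=8: add t[4]='j' → 'jzj'
k=11: add t[1]='z' → 'jzjz'
k=14: add t[4]='j' → 'jzjzj'
k=17: add t[1]='z' → 'jzjzjz'
k=20: add t[4]='j' → 'jzjzjzj'
k=23: add t[1]='z' → 'jzjzjzjz'

'jzjzjzjz'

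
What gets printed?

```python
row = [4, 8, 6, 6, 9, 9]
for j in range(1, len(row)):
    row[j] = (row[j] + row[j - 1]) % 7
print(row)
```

j=1: row[1] = (8+4)%7 = 5 → [4, 5, 6, 6, 9, 9]
j=2: row[2] = (6+5)%7 = 4 → [4, 5, 4, 6, 9, 9]
j=3: row[3] = (6+4)%7 = 3 → [4, 5, 4, 3, 9, 9]
j=4: row[4] = (9+3)%7 = 5 → [4, 5, 4, 3, 5, 9]
j=5: row[5] = (9+5)%7 = 0 → [4, 5, 4, 3, 5, 0]

[4, 5, 4, 3, 5, 0]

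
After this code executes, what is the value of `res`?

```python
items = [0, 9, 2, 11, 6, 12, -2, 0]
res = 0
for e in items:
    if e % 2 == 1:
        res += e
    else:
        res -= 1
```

14

e=0: not odd, res = 0-1 = -1
e=9: odd, res = (-1)+9 = 8
e=2: not odd, res = 8-1 = 7
e=11: odd, res = 7+11 = 18
e=6: not odd, res = 18-1 = 17
e=12: not odd, res = 17-1 = 16
e=-2: not odd, res = 16-1 = 15
e=0: not odd, res = 15-1 = 14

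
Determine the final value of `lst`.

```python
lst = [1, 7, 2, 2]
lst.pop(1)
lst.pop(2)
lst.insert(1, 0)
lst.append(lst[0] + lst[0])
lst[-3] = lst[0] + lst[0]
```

[1, 2, 2, 2]

pop(1) removes 7 → [1, 2, 2]
pop(2) removes 2 → [1, 2]
insert 0 at 1 → [1, 0, 2]
append lst[0]+lst[0] = 1+1 = 2 → [1, 0, 2, 2]
lst[-3] = lst[0]+lst[0] = 1+1 = 2 → [1, 2, 2, 2]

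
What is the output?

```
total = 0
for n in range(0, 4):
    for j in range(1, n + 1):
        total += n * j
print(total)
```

n=1,j=1: total = 0+1 = 1
n=2,j=1: total = 1+2 = 3
n=2,j=2: total = 3+4 = 7
n=3,j=1: total = 7+3 = 10
n=3,j=2: total = 10+6 = 16
n=3,j=3: total = 16+9 = 25

25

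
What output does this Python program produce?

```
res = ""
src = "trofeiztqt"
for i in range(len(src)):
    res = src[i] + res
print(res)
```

i=0: prepend 't' → 't'
i=1: prepend 'r' → 'rt'
i=2: prepend 'o' → 'ort'
i=3: prepend 'f' → 'fort'
i=4: prepend 'e' → 'efort'
i=5: prepend 'i' → 'iefort'
i=6: prepend 'z' → 'ziefort'
i=7: prepend 't' → 'tziefort'
i=8: prepend 'q' → 'qtziefort'
i=9: prepend 't' → 'tqtziefort'

tqtziefort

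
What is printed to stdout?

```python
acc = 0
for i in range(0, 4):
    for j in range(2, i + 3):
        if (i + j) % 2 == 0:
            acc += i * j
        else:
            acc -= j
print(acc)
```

28

i=0,j=2: even sum, acc = 0+0 = 0
i=1,j=2: odd sum, acc = 0-2 = -2
i=1,j=3: even sum, acc = (-2)+3 = 1
i=2,j=2: even sum, acc = 1+4 = 5
i=2,j=3: odd sum, acc = 5-3 = 2
i=2,j=4: even sum, acc = 2+8 = 10
i=3,j=2: odd sum, acc = 10-2 = 8
i=3,j=3: even sum, acc = 8+9 = 17
i=3,j=4: odd sum, acc = 17-4 = 13
i=3,j=5: even sum, acc = 13+15 = 28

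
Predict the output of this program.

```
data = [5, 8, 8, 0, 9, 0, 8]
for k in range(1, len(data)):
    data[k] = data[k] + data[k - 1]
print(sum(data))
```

158

k=1: data[1] = 8+5 = 13 → [5, 13, 8, 0, 9, 0, 8]
k=2: data[2] = 8+13 = 21 → [5, 13, 21, 0, 9, 0, 8]
k=3: data[3] = 0+21 = 21 → [5, 13, 21, 21, 9, 0, 8]
k=4: data[4] = 9+21 = 30 → [5, 13, 21, 21, 30, 0, 8]
k=5: data[5] = 0+30 = 30 → [5, 13, 21, 21, 30, 30, 8]
k=6: data[6] = 8+30 = 38 → [5, 13, 21, 21, 30, 30, 38]
sum = 158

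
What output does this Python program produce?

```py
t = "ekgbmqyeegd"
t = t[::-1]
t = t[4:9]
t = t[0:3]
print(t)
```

reverse → 'dgeeyqmbgke'
slice [4:9] → 'yqmbg'
slice [0:3] → 'yqm'

yqm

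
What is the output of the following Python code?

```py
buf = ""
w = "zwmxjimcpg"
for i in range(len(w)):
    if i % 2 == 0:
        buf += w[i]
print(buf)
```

i=0: add 'z' → 'z'
i=1: skip
i=2: add 'm' → 'zm'
i=3: skip
i=4: add 'j' → 'zmj'
i=5: skip
i=6: add 'm' → 'zmjm'
i=7: skip
i=8: add 'p' → 'zmjmp'
i=9: skip

zmjmp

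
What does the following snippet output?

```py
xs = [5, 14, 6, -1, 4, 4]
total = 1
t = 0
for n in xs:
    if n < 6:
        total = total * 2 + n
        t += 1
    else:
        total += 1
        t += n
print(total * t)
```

n=5: <6, total = 1*2+5 = 7; t=1
n=14: not <6, total = 7+1 = 8; t=15
n=6: not <6, total = 8+1 = 9; t=21
n=-1: <6, total = 9*2+(-1) = 17; t=22
n=4: <6, total = 17*2+4 = 38; t=23
n=4: <6, total = 38*2+4 = 80; t=24
total*t = 80*24 = 1920

1920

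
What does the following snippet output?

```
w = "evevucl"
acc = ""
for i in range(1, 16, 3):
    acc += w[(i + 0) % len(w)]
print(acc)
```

i=1: add w[1]='v' → 'v'
i=4: add w[4]='u' → 'vu'
i=7: add w[0]='e' → 'vue'
i=10: add w[3]='v' → 'vuev'
i=13: add w[6]='l' → 'vuevl'

vuevl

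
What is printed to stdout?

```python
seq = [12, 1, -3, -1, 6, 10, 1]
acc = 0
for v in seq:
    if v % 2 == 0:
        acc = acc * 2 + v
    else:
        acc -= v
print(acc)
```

81

v=12: even, acc = 0*2+12 = 12
v=1: not even, acc = 12-1 = 11
v=-3: not even, acc = 11-(-3) = 14
v=-1: not even, acc = 14-(-1) = 15
v=6: even, acc = 15*2+6 = 36
v=10: even, acc = 36*2+10 = 82
v=1: not even, acc = 82-1 = 81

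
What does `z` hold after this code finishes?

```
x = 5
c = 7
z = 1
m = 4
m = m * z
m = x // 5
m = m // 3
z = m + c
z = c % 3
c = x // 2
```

1

m = 4*1 = 4
m = 5//5 = 1
m = 1//3 = 0
z = 0+7 = 7
z = 7%3 = 1
c = 5//2 = 2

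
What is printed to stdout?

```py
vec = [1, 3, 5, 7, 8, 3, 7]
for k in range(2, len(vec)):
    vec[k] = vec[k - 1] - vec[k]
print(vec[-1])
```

-27

k=2: vec[2] = 3-5 = -2 → [1, 3, -2, 7, 8, 3, 7]
k=3: vec[3] = (-2)-7 = -9 → [1, 3, -2, -9, 8, 3, 7]
k=4: vec[4] = (-9)-8 = -17 → [1, 3, -2, -9, -17, 3, 7]
k=5: vec[5] = (-17)-3 = -20 → [1, 3, -2, -9, -17, -20, 7]
k=6: vec[6] = (-20)-7 = -27 → [1, 3, -2, -9, -17, -20, -27]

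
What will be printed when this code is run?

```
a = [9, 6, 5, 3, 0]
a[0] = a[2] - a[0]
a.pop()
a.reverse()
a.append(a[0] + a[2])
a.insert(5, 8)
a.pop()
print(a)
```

[3, 5, 6, -4, 9]

a[0] = a[2]-a[0] = 5-9 = -4 → [-4, 6, 5, 3, 0]
pop() removes 0 → [-4, 6, 5, 3]
reverse → [3, 5, 6, -4]
append a[0]+a[2] = 3+6 = 9 → [3, 5, 6, -4, 9]
insert 8 at 5 → [3, 5, 6, -4, 9, 8]
pop() removes 8 → [3, 5, 6, -4, 9]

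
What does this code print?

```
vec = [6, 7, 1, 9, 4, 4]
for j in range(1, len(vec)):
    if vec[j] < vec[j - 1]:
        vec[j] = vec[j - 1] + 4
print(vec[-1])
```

j=1: 7>=6, unchanged → [6, 7, 1, 9, 4, 4]
j=2: 1<7, vec[2] = 7+4 = 11 → [6, 7, 11, 9, 4, 4]
j=3: 9<11, vec[3] = 11+4 = 15 → [6, 7, 11, 15, 4, 4]
j=4: 4<15, vec[4] = 15+4 = 19 → [6, 7, 11, 15, 19, 4]
j=5: 4<19, vec[5] = 19+4 = 23 → [6, 7, 11, 15, 19, 23]

23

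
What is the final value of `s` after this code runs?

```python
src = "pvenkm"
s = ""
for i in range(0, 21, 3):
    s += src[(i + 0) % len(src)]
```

'pnpnpnp'

i=0: add src[0]='p' → 'p'
i=3: add src[3]='n' → 'pn'
i=6: add src[0]='p' → 'pnp'
i=9: add src[3]='n' → 'pnpn'
i=12: add src[0]='p' → 'pnpnp'
i=15: add src[3]='n' → 'pnpnpn'
i=18: add src[0]='p' → 'pnpnpnp'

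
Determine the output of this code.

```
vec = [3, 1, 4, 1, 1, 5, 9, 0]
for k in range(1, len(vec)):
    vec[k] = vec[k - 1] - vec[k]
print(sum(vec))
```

-49

k=1: vec[1] = 3-1 = 2 → [3, 2, 4, 1, 1, 5, 9, 0]
k=2: vec[2] = 2-4 = -2 → [3, 2, -2, 1, 1, 5, 9, 0]
k=3: vec[3] = (-2)-1 = -3 → [3, 2, -2, -3, 1, 5, 9, 0]
k=4: vec[4] = (-3)-1 = -4 → [3, 2, -2, -3, -4, 5, 9, 0]
k=5: vec[5] = (-4)-5 = -9 → [3, 2, -2, -3, -4, -9, 9, 0]
k=6: vec[6] = (-9)-9 = -18 → [3, 2, -2, -3, -4, -9, -18, 0]
k=7: vec[7] = (-18)-0 = -18 → [3, 2, -2, -3, -4, -9, -18, -18]
sum = -49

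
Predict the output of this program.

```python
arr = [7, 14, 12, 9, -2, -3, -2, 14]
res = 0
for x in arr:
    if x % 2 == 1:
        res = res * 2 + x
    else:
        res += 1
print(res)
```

x=7: odd, res = 0*2+7 = 7
x=14: not odd, res = 7+1 = 8
x=12: not odd, res = 8+1 = 9
x=9: odd, res = 9*2+9 = 27
x=-2: not odd, res = 27+1 = 28
x=-3: odd, res = 28*2+(-3) = 53
x=-2: not odd, res = 53+1 = 54
x=14: not odd, res = 54+1 = 55

55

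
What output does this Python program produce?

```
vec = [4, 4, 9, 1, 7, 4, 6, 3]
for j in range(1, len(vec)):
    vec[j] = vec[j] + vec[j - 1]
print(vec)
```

j=1: vec[1] = 4+4 = 8 → [4, 8, 9, 1, 7, 4, 6, 3]
j=2: vec[2] = 9+8 = 17 → [4, 8, 17, 1, 7, 4, 6, 3]
j=3: vec[3] = 1+17 = 18 → [4, 8, 17, 18, 7, 4, 6, 3]
j=4: vec[4] = 7+18 = 25 → [4, 8, 17, 18, 25, 4, 6, 3]
j=5: vec[5] = 4+25 = 29 → [4, 8, 17, 18, 25, 29, 6, 3]
j=6: vec[6] = 6+29 = 35 → [4, 8, 17, 18, 25, 29, 35, 3]
j=7: vec[7] = 3+35 = 38 → [4, 8, 17, 18, 25, 29, 35, 38]

[4, 8, 17, 18, 25, 29, 35, 38]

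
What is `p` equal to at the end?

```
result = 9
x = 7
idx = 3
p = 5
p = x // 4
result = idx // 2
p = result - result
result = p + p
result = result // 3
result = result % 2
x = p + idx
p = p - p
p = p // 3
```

0

p = 7//4 = 1
result = 3//2 = 1
p = 1-1 = 0
result = 0+0 = 0
result = 0//3 = 0
result = 0%2 = 0
x = 0+3 = 3
p = 0-0 = 0
p = 0//3 = 0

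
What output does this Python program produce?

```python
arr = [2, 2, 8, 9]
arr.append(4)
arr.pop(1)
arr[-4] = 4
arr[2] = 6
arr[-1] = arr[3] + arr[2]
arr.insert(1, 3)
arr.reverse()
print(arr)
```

append 4 → [2, 2, 8, 9, 4]
pop(1) removes 2 → [2, 8, 9, 4]
arr[-4] = 4 → [4, 8, 9, 4]
arr[2] = 6 → [4, 8, 6, 4]
arr[-1] = arr[3]+arr[2] = 4+6 = 10 → [4, 8, 6, 10]
insert 3 at 1 → [4, 3, 8, 6, 10]
reverse → [10, 6, 8, 3, 4]

[10, 6, 8, 3, 4]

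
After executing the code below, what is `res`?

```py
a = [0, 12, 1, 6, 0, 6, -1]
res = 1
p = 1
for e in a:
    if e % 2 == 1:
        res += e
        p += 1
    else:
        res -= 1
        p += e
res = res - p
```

-31

e=0: not odd, res = 1-1 = 0; p=1
e=12: not odd, res = 0-1 = -1; p=13
e=1: odd, res = (-1)+1 = 0; p=14
e=6: not odd, res = 0-1 = -1; p=20
e=0: not odd, res = (-1)-1 = -2; p=20
e=6: not odd, res = (-2)-1 = -3; p=26
e=-1: odd, res = (-3)+(-1) = -4; p=27
res-p = (-4)-27 = -31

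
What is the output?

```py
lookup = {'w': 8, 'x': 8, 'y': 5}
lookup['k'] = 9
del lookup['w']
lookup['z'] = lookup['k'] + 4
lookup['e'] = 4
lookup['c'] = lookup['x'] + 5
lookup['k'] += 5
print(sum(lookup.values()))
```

57

lookup['k'] = 9 → {'w': 8, 'x': 8, 'y': 5, 'k': 9}
del 'w' → {'x': 8, 'y': 5, 'k': 9}
lookup['z'] = lookup['k']+4 = 13 → {'x': 8, 'y': 5, 'k': 9, 'z': 13}
lookup['e'] = 4 → {'x': 8, 'y': 5, 'k': 9, 'z': 13, 'e': 4}
lookup['c'] = lookup['x']+5 = 13 → {'x': 8, 'y': 5, 'k': 9, 'z': 13, 'e': 4, 'c': 13}
lookup['k'] = 9+5 = 14 → {'x': 8, 'y': 5, 'k': 14, 'z': 13, 'e': 4, 'c': 13}
sum of values = 57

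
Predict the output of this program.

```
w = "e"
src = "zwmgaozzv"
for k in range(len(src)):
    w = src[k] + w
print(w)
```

vzzoagmwze

k=0: prepend 'z' → 'ze'
k=1: prepend 'w' → 'wze'
k=2: prepend 'm' → 'mwze'
k=3: prepend 'g' → 'gmwze'
k=4: prepend 'a' → 'agmwze'
k=5: prepend 'o' → 'oagmwze'
k=6: prepend 'z' → 'zoagmwze'
k=7: prepend 'z' → 'zzoagmwze'
k=8: prepend 'v' → 'vzzoagmwze'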